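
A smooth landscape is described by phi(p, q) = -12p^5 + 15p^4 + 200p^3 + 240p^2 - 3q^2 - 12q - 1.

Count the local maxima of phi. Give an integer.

2

phi separates as a function of p plus a function of q, so ∇phi=0 decouples.
∂phi/∂p = -60p(p - 4)(p + 1)(p + 2) = 0 at p ∈ {-2, -1, 0, 4}; ∂phi/∂q = -6(q + 2) = 0 at q ∈ {-2}.
The Hessian is diagonal: diag(phi_pp, phi_qq). Second derivatives: phi_pp(-2)=720, phi_pp(-1)=-300, phi_pp(0)=480, phi_pp(4)=-7200; phi_qq(-2)=-6.
Local maxima occur where both diagonal entries negative: (-1, -2), (4, -2). Count: 2.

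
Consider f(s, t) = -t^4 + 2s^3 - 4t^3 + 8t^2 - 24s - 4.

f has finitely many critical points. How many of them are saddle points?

f separates as a function of s plus a function of t, so ∇f=0 decouples.
∂f/∂s = 6(s - 2)(s + 2) = 0 at s ∈ {-2, 2}; ∂f/∂t = -4t(t - 1)(t + 4) = 0 at t ∈ {-4, 0, 1}.
The Hessian is diagonal: diag(f_ss, f_tt). Second derivatives: f_ss(-2)=-24, f_ss(2)=24; f_tt(-4)=-80, f_tt(0)=16, f_tt(1)=-20.
Saddle points occur where the two diagonal entries have opposite signs: (-2, 0), (2, -4), (2, 1). Count: 3.

3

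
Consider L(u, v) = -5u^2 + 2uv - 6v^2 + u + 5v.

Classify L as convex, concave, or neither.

L is quadratic, so its Hessian is the constant matrix H = [[-10, 2], [2, -12]].
det(H) = 116, tr(H) = -22.
det(H) > 0 and tr(H) < 0, so H is negative definite everywhere: concave.

concave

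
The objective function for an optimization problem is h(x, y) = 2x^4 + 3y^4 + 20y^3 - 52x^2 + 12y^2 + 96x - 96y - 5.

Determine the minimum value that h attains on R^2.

h(x,y) separates as P(x) + Q(y) − 5, so its minimum is min P + min Q − 5.
P'(x) = 8(x - 3)(x - 1)(x + 4) vanishes at x ∈ {-4, 1, 3}; Q'(y) = 12(y - 1)(y + 2)(y + 4) vanishes at y ∈ {-4, -2, 1}.
Local minima of P (where P''>0): P(-4)=-704, P(3)=-18. Local minima of Q: Q(-4)=64, Q(1)=-61.
So the global minimum of h is P(-4) + Q(1) − 5 = -704 − 61 − 5 = -770, attained at (-4, 1).

-770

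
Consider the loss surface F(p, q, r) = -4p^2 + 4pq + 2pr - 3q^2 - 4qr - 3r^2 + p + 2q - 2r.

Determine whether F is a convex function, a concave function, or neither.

F is quadratic, so its Hessian is the constant matrix H = [[-8, 4, 2], [4, -6, -4], [2, -4, -6]].
Leading principal minors: -8, 32, -104.
Signs alternate −, +, − ⇒ H ≺ 0 ⇒ concave.

concave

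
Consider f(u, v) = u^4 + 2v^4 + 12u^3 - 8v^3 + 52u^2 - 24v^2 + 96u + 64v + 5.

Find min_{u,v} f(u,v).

f(u,v) separates as P(u) + Q(v) + 5, so its minimum is min P + min Q + 5.
P'(u) = 4(u + 2)(u + 3)(u + 4) vanishes at u ∈ {-4, -3, -2}; Q'(v) = 8(v - 4)(v - 1)(v + 2) vanishes at v ∈ {-2, 1, 4}.
Local minima of P (where P''>0): P(-4)=-64, P(-2)=-64. Local minima of Q: Q(-2)=-128, Q(4)=-128.
So the global minimum of f is P(-4) + Q(-2) + 5 = -64 − 128 + 5 = -187, attained at (-4, -2).

-187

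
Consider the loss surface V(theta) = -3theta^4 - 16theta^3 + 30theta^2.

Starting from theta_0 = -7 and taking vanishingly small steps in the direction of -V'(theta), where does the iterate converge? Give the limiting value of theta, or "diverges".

diverges

V'(theta) = -12theta(theta - 1)(theta + 5), so V'(-7) = 1344.
Gradient descent moves in the -V' direction, i.e. theta is decreasing.
There is no critical point below theta=-7, and V' keeps the same sign, so the iterate runs off to −∞.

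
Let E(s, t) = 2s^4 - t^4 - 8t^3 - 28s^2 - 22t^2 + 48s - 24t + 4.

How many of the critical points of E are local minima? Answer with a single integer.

2

E separates as a function of s plus a function of t, so ∇E=0 decouples.
∂E/∂s = 8(s - 2)(s - 1)(s + 3) = 0 at s ∈ {-3, 1, 2}; ∂E/∂t = -4(t + 1)(t + 2)(t + 3) = 0 at t ∈ {-3, -2, -1}.
The Hessian is diagonal: diag(E_ss, E_tt). Second derivatives: E_ss(-3)=160, E_ss(1)=-32, E_ss(2)=40; E_tt(-3)=-8, E_tt(-2)=4, E_tt(-1)=-8.
Local minima occur where both diagonal entries positive: (-3, -2), (2, -2). Count: 2.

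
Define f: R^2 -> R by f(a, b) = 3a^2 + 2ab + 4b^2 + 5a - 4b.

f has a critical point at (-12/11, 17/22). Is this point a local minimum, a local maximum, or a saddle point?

The Hessian of f is constant: H = [[6, 2], [2, 8]].
det(H) = 6·8 − 2² = 44.
det(H) > 0 and tr(H) = 14 > 0, so H is positive definite and the point is a local minimum.

local minimum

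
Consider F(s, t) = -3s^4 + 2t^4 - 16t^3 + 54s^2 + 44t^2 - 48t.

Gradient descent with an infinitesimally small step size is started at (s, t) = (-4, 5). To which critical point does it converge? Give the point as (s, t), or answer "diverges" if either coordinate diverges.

F is separable, so gradient descent decouples: s follows -∂F/∂s, t follows -∂F/∂t.
∂F/∂s = -12s(s - 3)(s + 3); at s=-4 this is 336, so s decreases.
∂F/∂t = 8(t - 3)(t - 2)(t - 1); at t=5 this is 192, so t decreases.
The s-coordinate has no critical point in that direction and runs off to infinity.

diverges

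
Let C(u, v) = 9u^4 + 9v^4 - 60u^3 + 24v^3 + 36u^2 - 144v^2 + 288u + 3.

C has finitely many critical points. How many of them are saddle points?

C separates as a function of u plus a function of v, so ∇C=0 decouples.
∂C/∂u = 36(u - 4)(u - 2)(u + 1) = 0 at u ∈ {-1, 2, 4}; ∂C/∂v = 36v(v - 2)(v + 4) = 0 at v ∈ {-4, 0, 2}.
The Hessian is diagonal: diag(C_uu, C_vv). Second derivatives: C_uu(-1)=540, C_uu(2)=-216, C_uu(4)=360; C_vv(-4)=864, C_vv(0)=-288, C_vv(2)=432.
Saddle points occur where the two diagonal entries have opposite signs: (-1, 0), (2, -4), (2, 2), (4, 0). Count: 4.

4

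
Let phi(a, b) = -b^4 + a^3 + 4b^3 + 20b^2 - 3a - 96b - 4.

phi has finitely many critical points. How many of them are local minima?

1

phi separates as a function of a plus a function of b, so ∇phi=0 decouples.
∂phi/∂a = 3(a - 1)(a + 1) = 0 at a ∈ {-1, 1}; ∂phi/∂b = -4(b - 4)(b - 2)(b + 3) = 0 at b ∈ {-3, 2, 4}.
The Hessian is diagonal: diag(phi_aa, phi_bb). Second derivatives: phi_aa(-1)=-6, phi_aa(1)=6; phi_bb(-3)=-140, phi_bb(2)=40, phi_bb(4)=-56.
Local minima occur where both diagonal entries positive: (1, 2). Count: 1.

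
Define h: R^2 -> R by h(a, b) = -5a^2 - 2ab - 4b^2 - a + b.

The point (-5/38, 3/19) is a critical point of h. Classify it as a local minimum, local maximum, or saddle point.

The Hessian of h is constant: H = [[-10, -2], [-2, -8]].
det(H) = (-10)·(-8) − (-2)² = 76.
det(H) > 0 and tr(H) = -18 < 0, so H is negative definite and the point is a local maximum.

local maximum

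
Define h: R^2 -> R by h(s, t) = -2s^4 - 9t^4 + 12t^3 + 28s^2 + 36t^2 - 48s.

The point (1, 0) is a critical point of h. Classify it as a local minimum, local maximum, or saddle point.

The mixed partial ∂²h/∂s∂t is 0, so the Hessian at any point is diag(h_ss, h_tt) = diag(8(-3s^2 + 7), 36(-3t^2 + 2t + 2)).
At (1, 0): H = diag(32, 72).
Both eigenvalues are positive, so H is positive definite: a local minimum.

local minimum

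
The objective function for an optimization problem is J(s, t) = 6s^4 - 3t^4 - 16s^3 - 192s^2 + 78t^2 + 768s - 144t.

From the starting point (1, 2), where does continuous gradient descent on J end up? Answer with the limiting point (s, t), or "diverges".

J is separable, so gradient descent decouples: s follows -∂J/∂s, t follows -∂J/∂t.
∂J/∂s = 24(s - 4)(s - 2)(s + 4); at s=1 this is 360, so s decreases.
∂J/∂t = -12(t - 3)(t - 1)(t + 4); at t=2 this is 72, so t decreases.
s converges to its nearest critical value -4 (a local min of the s-part); t converges to 1. The iterate converges to (-4, 1).

(-4, 1)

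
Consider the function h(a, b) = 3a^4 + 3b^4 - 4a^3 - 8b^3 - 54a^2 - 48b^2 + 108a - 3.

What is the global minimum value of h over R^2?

h(a,b) separates as P(a) + Q(b) − 3, so its minimum is min P + min Q − 3.
P'(a) = 12(a - 3)(a - 1)(a + 3) vanishes at a ∈ {-3, 1, 3}; Q'(b) = 12b(b - 4)(b + 2) vanishes at b ∈ {-2, 0, 4}.
Local minima of P (where P''>0): P(-3)=-459, P(3)=-27. Local minima of Q: Q(-2)=-80, Q(4)=-512.
So the global minimum of h is P(-3) + Q(4) − 3 = -459 − 512 − 3 = -974, attained at (-3, 4).

-974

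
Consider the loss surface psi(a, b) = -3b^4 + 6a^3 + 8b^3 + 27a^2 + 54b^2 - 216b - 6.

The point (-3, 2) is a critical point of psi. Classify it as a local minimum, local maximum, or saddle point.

saddle point

The mixed partial ∂²psi/∂a∂b is 0, so the Hessian at any point is diag(psi_aa, psi_bb) = diag(18(2a + 3), 12(-3b^2 + 4b + 9)).
At (-3, 2): H = diag(-54, 60).
The eigenvalues have opposite signs, so H is indefinite: a saddle point.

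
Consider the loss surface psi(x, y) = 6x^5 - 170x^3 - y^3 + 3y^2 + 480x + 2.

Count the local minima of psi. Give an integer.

psi separates as a function of x plus a function of y, so ∇psi=0 decouples.
∂psi/∂x = 30(x - 4)(x - 1)(x + 1)(x + 4) = 0 at x ∈ {-4, -1, 1, 4}; ∂psi/∂y = -3y(y - 2) = 0 at y ∈ {0, 2}.
The Hessian is diagonal: diag(psi_xx, psi_yy). Second derivatives: psi_xx(-4)=-3600, psi_xx(-1)=900, psi_xx(1)=-900, psi_xx(4)=3600; psi_yy(0)=6, psi_yy(2)=-6.
Local minima occur where both diagonal entries positive: (-1, 0), (4, 0). Count: 2.

2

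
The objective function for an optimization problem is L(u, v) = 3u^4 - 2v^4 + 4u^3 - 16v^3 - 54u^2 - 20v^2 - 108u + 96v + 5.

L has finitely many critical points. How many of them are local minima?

L separates as a function of u plus a function of v, so ∇L=0 decouples.
∂L/∂u = 12(u - 3)(u + 1)(u + 3) = 0 at u ∈ {-3, -1, 3}; ∂L/∂v = -8(v - 1)(v + 3)(v + 4) = 0 at v ∈ {-4, -3, 1}.
The Hessian is diagonal: diag(L_uu, L_vv). Second derivatives: L_uu(-3)=144, L_uu(-1)=-96, L_uu(3)=288; L_vv(-4)=-40, L_vv(-3)=32, L_vv(1)=-160.
Local minima occur where both diagonal entries positive: (-3, -3), (3, -3). Count: 2.

2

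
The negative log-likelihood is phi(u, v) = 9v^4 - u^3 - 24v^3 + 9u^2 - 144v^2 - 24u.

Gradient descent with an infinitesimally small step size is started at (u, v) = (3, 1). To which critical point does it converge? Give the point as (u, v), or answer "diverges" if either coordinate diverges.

(2, 4)

phi is separable, so gradient descent decouples: u follows -∂phi/∂u, v follows -∂phi/∂v.
∂phi/∂u = -3(u - 4)(u - 2); at u=3 this is 3, so u decreases.
∂phi/∂v = 36v(v - 4)(v + 2); at v=1 this is -324, so v increases.
u converges to its nearest critical value 2 (a local min of the u-part); v converges to 4. The iterate converges to (2, 4).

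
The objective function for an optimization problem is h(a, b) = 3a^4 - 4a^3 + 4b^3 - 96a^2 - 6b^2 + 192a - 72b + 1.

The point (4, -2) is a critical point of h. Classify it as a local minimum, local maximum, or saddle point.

The mixed partial ∂²h/∂a∂b is 0, so the Hessian at any point is diag(h_aa, h_bb) = diag(12(3a^2 - 2a - 16), 12(2b - 1)).
At (4, -2): H = diag(288, -60).
The eigenvalues have opposite signs, so H is indefinite: a saddle point.

saddle point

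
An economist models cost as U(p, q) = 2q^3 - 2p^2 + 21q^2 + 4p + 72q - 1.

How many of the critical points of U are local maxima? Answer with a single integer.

1

U separates as a function of p plus a function of q, so ∇U=0 decouples.
∂U/∂p = -4(p - 1) = 0 at p ∈ {1}; ∂U/∂q = 6(q + 3)(q + 4) = 0 at q ∈ {-4, -3}.
The Hessian is diagonal: diag(U_pp, U_qq). Second derivatives: U_pp(1)=-4; U_qq(-4)=-6, U_qq(-3)=6.
Local maxima occur where both diagonal entries negative: (1, -4). Count: 1.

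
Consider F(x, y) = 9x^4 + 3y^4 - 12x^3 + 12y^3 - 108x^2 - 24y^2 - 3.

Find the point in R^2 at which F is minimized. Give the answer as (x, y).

F(x,y) separates as P(x) + Q(y) − 3, so its minimum is min P + min Q − 3.
P'(x) = 36x(x - 3)(x + 2) vanishes at x ∈ {-2, 0, 3}; Q'(y) = 12y(y - 1)(y + 4) vanishes at y ∈ {-4, 0, 1}.
Local minima of P (where P''>0): P(-2)=-192, P(3)=-567. Local minima of Q: Q(-4)=-384, Q(1)=-9.
So the global minimum of F is P(3) + Q(-4) − 3 = -567 − 384 − 3 = -954, attained at (3, -4).

(3, -4)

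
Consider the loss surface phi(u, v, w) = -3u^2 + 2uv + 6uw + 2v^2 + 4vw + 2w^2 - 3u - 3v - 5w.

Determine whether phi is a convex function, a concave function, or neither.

phi is quadratic, so its Hessian is the constant matrix H = [[-6, 2, 6], [2, 4, 4], [6, 4, 4]].
Leading principal minors: -6, -28, -64.
Neither pattern holds ⇒ H is indefinite ⇒ neither convex nor concave.

neither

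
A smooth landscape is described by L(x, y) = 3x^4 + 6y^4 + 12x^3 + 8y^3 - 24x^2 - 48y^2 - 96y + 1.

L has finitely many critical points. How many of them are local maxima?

L separates as a function of x plus a function of y, so ∇L=0 decouples.
∂L/∂x = 12x(x - 1)(x + 4) = 0 at x ∈ {-4, 0, 1}; ∂L/∂y = 24(y - 2)(y + 1)(y + 2) = 0 at y ∈ {-2, -1, 2}.
The Hessian is diagonal: diag(L_xx, L_yy). Second derivatives: L_xx(-4)=240, L_xx(0)=-48, L_xx(1)=60; L_yy(-2)=96, L_yy(-1)=-72, L_yy(2)=288.
Local maxima occur where both diagonal entries negative: (0, -1). Count: 1.

1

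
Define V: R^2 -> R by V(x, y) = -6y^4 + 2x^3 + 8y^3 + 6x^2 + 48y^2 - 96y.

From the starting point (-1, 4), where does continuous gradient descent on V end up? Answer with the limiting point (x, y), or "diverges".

V is separable, so gradient descent decouples: x follows -∂V/∂x, y follows -∂V/∂y.
∂V/∂x = 6x(x + 2); at x=-1 this is -6, so x increases.
∂V/∂y = -24(y - 2)(y - 1)(y + 2); at y=4 this is -864, so y increases.
The y-coordinate has no critical point in that direction and runs off to infinity.

diverges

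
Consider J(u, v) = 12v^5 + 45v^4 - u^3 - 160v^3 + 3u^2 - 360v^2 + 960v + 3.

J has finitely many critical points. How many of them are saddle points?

4

J separates as a function of u plus a function of v, so ∇J=0 decouples.
∂J/∂u = -3u(u - 2) = 0 at u ∈ {0, 2}; ∂J/∂v = 60(v - 2)(v - 1)(v + 2)(v + 4) = 0 at v ∈ {-4, -2, 1, 2}.
The Hessian is diagonal: diag(J_uu, J_vv). Second derivatives: J_uu(0)=6, J_uu(2)=-6; J_vv(-4)=-3600, J_vv(-2)=1440, J_vv(1)=-900, J_vv(2)=1440.
Saddle points occur where the two diagonal entries have opposite signs: (0, -4), (0, 1), (2, -2), (2, 2). Count: 4.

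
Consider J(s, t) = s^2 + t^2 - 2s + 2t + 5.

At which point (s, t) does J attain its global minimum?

J(s,t) separates as P(s) + Q(t) + 5, so its minimum is min P + min Q + 5.
P'(s) = 2s - 2 vanishes at s ∈ {1}; Q'(t) = 2(t + 1) vanishes at t ∈ {-1}.
Local minima of P (where P''>0): P(1)=-1. Local minima of Q: Q(-1)=-1.
So the global minimum of J is P(1) + Q(-1) + 5 = -1 − 1 + 5 = 3, attained at (1, -1).

(1, -1)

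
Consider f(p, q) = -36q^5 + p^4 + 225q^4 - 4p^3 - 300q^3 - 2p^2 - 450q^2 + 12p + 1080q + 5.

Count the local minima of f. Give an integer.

f separates as a function of p plus a function of q, so ∇f=0 decouples.
∂f/∂p = 4(p - 3)(p - 1)(p + 1) = 0 at p ∈ {-1, 1, 3}; ∂f/∂q = -180(q - 3)(q - 2)(q - 1)(q + 1) = 0 at q ∈ {-1, 1, 2, 3}.
The Hessian is diagonal: diag(f_pp, f_qq). Second derivatives: f_pp(-1)=32, f_pp(1)=-16, f_pp(3)=32; f_qq(-1)=4320, f_qq(1)=-720, f_qq(2)=540, f_qq(3)=-1440.
Local minima occur where both diagonal entries positive: (-1, -1), (-1, 2), (3, -1), (3, 2). Count: 4.

4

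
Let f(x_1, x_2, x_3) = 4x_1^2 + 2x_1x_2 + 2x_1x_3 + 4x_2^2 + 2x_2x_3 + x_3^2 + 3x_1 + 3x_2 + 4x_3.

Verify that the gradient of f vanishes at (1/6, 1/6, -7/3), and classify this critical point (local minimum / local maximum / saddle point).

∇f = (8x_1 + 2x_2 + 2x_3 + 3, 2x_1 + 8x_2 + 2x_3 + 3, 2x_1 + 2x_2 + 2x_3 + 4); substituting (1/6, 1/6, -7/3) gives ∇f = (0, 0, 0), so (1/6, 1/6, -7/3) is indeed a critical point.
The Hessian is constant: H = [[8, 2, 2], [2, 8, 2], [2, 2, 2]].
Leading principal minors: Δ₁ = 8, Δ₂ = 60, Δ₃ = 72.
All leading minors are positive, so H is positive definite: a local minimum.

local minimum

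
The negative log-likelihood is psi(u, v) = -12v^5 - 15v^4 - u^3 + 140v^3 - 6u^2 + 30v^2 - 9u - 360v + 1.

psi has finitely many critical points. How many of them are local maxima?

2

psi separates as a function of u plus a function of v, so ∇psi=0 decouples.
∂psi/∂u = -3(u + 1)(u + 3) = 0 at u ∈ {-3, -1}; ∂psi/∂v = -60(v - 2)(v - 1)(v + 1)(v + 3) = 0 at v ∈ {-3, -1, 1, 2}.
The Hessian is diagonal: diag(psi_uu, psi_vv). Second derivatives: psi_uu(-3)=6, psi_uu(-1)=-6; psi_vv(-3)=2400, psi_vv(-1)=-720, psi_vv(1)=480, psi_vv(2)=-900.
Local maxima occur where both diagonal entries negative: (-1, -1), (-1, 2). Count: 2.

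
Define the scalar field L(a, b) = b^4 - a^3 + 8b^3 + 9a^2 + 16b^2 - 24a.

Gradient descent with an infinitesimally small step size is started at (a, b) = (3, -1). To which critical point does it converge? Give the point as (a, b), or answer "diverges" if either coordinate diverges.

L is separable, so gradient descent decouples: a follows -∂L/∂a, b follows -∂L/∂b.
∂L/∂a = -3(a - 4)(a - 2); at a=3 this is 3, so a decreases.
∂L/∂b = 4b(b + 2)(b + 4); at b=-1 this is -12, so b increases.
a converges to its nearest critical value 2 (a local min of the a-part); b converges to 0. The iterate converges to (2, 0).

(2, 0)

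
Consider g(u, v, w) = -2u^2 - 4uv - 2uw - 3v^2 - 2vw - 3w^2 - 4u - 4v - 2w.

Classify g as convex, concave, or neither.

concave

g is quadratic, so its Hessian is the constant matrix H = [[-4, -4, -2], [-4, -6, -2], [-2, -2, -6]].
Leading principal minors: -4, 8, -40.
Signs alternate −, +, − ⇒ H ≺ 0 ⇒ concave.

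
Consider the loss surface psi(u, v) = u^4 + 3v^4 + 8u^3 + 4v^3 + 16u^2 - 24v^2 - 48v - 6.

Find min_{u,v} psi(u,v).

psi(u,v) separates as P(u) + Q(v) − 6, so its minimum is min P + min Q − 6.
P'(u) = 4u(u + 2)(u + 4) vanishes at u ∈ {-4, -2, 0}; Q'(v) = 12(v - 2)(v + 1)(v + 2) vanishes at v ∈ {-2, -1, 2}.
Local minima of P (where P''>0): P(-4)=0, P(0)=0. Local minima of Q: Q(-2)=16, Q(2)=-112.
So the global minimum of psi is P(-4) + Q(2) − 6 = 0 − 112 − 6 = -118, attained at (-4, 2).

-118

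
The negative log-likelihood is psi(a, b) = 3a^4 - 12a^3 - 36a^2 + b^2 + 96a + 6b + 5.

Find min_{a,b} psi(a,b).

-196

psi(a,b) separates as P(a) + Q(b) + 5, so its minimum is min P + min Q + 5.
P'(a) = 12(a - 4)(a - 1)(a + 2) vanishes at a ∈ {-2, 1, 4}; Q'(b) = 2b + 6 vanishes at b ∈ {-3}.
Local minima of P (where P''>0): P(-2)=-192, P(4)=-192. Local minima of Q: Q(-3)=-9.
So the global minimum of psi is P(-2) + Q(-3) + 5 = -192 − 9 + 5 = -196, attained at (-2, -3).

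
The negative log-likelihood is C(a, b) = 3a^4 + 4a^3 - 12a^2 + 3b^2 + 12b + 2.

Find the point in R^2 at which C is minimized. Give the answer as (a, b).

C(a,b) separates as P(a) + Q(b) + 2, so its minimum is min P + min Q + 2.
P'(a) = 12a(a - 1)(a + 2) vanishes at a ∈ {-2, 0, 1}; Q'(b) = 6b + 12 vanishes at b ∈ {-2}.
Local minima of P (where P''>0): P(-2)=-32, P(1)=-5. Local minima of Q: Q(-2)=-12.
So the global minimum of C is P(-2) + Q(-2) + 2 = -32 − 12 + 2 = -42, attained at (-2, -2).

(-2, -2)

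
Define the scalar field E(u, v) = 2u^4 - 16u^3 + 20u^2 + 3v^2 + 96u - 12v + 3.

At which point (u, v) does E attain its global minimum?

E(u,v) separates as P(u) + Q(v) + 3, so its minimum is min P + min Q + 3.
P'(u) = 8(u - 4)(u - 3)(u + 1) vanishes at u ∈ {-1, 3, 4}; Q'(v) = 6v - 12 vanishes at v ∈ {2}.
Local minima of P (where P''>0): P(-1)=-58, P(4)=192. Local minima of Q: Q(2)=-12.
So the global minimum of E is P(-1) + Q(2) + 3 = -58 − 12 + 3 = -67, attained at (-1, 2).

(-1, 2)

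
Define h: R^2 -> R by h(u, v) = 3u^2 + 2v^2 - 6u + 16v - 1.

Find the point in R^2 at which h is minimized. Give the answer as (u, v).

(1, -4)

h(u,v) separates as P(u) + Q(v) − 1, so its minimum is min P + min Q − 1.
P'(u) = 6u - 6 vanishes at u ∈ {1}; Q'(v) = 4v + 16 vanishes at v ∈ {-4}.
Local minima of P (where P''>0): P(1)=-3. Local minima of Q: Q(-4)=-32.
So the global minimum of h is P(1) + Q(-4) − 1 = -3 − 32 − 1 = -36, attained at (1, -4).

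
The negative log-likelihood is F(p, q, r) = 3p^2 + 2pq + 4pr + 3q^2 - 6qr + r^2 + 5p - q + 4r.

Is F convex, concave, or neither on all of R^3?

F is quadratic, so its Hessian is the constant matrix H = [[6, 2, 4], [2, 6, -6], [4, -6, 2]].
Leading principal minors: 6, 32, -344.
Neither pattern holds ⇒ H is indefinite ⇒ neither convex nor concave.

neither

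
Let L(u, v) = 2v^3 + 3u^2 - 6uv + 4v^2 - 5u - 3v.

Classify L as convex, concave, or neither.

The term 2v^3 is cubic, so the Hessian is not constant.
∂²L/∂v² = 12v + 8, which takes both signs as v varies (negative for sufficiently negative v). A diagonal entry of the Hessian changing sign means the Hessian is neither positive- nor negative-semidefinite on all of R^2.

neither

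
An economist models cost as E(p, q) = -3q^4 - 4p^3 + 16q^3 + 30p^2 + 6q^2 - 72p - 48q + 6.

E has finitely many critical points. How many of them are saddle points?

E separates as a function of p plus a function of q, so ∇E=0 decouples.
∂E/∂p = -12(p - 3)(p - 2) = 0 at p ∈ {2, 3}; ∂E/∂q = -12(q - 4)(q - 1)(q + 1) = 0 at q ∈ {-1, 1, 4}.
The Hessian is diagonal: diag(E_pp, E_qq). Second derivatives: E_pp(2)=12, E_pp(3)=-12; E_qq(-1)=-120, E_qq(1)=72, E_qq(4)=-180.
Saddle points occur where the two diagonal entries have opposite signs: (2, -1), (2, 4), (3, 1). Count: 3.

3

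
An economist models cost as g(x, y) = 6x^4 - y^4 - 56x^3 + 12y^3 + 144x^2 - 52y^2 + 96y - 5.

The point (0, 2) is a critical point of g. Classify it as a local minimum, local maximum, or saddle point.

The mixed partial ∂²g/∂x∂y is 0, so the Hessian at any point is diag(g_xx, g_yy) = diag(24(3x^2 - 14x + 12), 4(-3y^2 + 18y - 26)).
At (0, 2): H = diag(288, -8).
The eigenvalues have opposite signs, so H is indefinite: a saddle point.

saddle point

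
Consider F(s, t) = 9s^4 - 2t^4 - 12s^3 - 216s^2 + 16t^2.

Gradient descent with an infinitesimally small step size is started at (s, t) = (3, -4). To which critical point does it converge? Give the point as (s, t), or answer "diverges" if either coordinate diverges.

diverges

F is separable, so gradient descent decouples: s follows -∂F/∂s, t follows -∂F/∂t.
∂F/∂s = 36s(s - 4)(s + 3); at s=3 this is -648, so s increases.
∂F/∂t = -8t(t - 2)(t + 2); at t=-4 this is 384, so t decreases.
The t-coordinate has no critical point in that direction and runs off to infinity.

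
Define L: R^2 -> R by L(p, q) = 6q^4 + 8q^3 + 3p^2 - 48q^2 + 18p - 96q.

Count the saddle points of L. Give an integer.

L separates as a function of p plus a function of q, so ∇L=0 decouples.
∂L/∂p = 6(p + 3) = 0 at p ∈ {-3}; ∂L/∂q = 24(q - 2)(q + 1)(q + 2) = 0 at q ∈ {-2, -1, 2}.
The Hessian is diagonal: diag(L_pp, L_qq). Second derivatives: L_pp(-3)=6; L_qq(-2)=96, L_qq(-1)=-72, L_qq(2)=288.
Saddle points occur where the two diagonal entries have opposite signs: (-3, -1). Count: 1.

1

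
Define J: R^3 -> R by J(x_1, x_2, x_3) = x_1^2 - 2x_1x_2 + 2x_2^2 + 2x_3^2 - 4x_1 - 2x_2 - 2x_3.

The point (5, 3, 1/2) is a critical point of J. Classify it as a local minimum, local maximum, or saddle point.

The Hessian is constant: H = [[2, -2, 0], [-2, 4, 0], [0, 0, 4]].
Leading principal minors: Δ₁ = 2, Δ₂ = 4, Δ₃ = 16.
All leading minors are positive, so H is positive definite: a local minimum.

local minimum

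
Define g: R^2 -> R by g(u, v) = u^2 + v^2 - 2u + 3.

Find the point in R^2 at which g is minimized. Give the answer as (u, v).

(1, 0)

g(u,v) separates as P(u) + Q(v) + 3, so its minimum is min P + min Q + 3.
P'(u) = 2u - 2 vanishes at u ∈ {1}; Q'(v) = 2v vanishes at v ∈ {0}.
Local minima of P (where P''>0): P(1)=-1. Local minima of Q: Q(0)=0.
So the global minimum of g is P(1) + Q(0) + 3 = -1 + 0 + 3 = 2, attained at (1, 0).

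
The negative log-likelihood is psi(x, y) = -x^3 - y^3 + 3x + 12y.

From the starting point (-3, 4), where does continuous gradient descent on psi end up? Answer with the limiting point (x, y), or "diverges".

diverges

psi is separable, so gradient descent decouples: x follows -∂psi/∂x, y follows -∂psi/∂y.
∂psi/∂x = -3(x - 1)(x + 1); at x=-3 this is -24, so x increases.
∂psi/∂y = -3(y - 2)(y + 2); at y=4 this is -36, so y increases.
The y-coordinate has no critical point in that direction and runs off to infinity.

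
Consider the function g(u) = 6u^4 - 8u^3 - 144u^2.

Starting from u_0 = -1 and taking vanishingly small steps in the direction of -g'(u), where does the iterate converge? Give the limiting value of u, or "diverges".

-3

g'(u) = 24u(u - 4)(u + 3), so g'(-1) = 240.
Gradient descent moves in the -g' direction, i.e. u is decreasing.
The nearest critical point in that direction is u = -3, where g'' = 504 > 0 (a local minimum). The iterate converges there.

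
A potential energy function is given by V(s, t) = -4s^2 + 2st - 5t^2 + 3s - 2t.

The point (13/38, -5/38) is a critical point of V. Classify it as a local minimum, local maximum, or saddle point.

The Hessian of V is constant: H = [[-8, 2], [2, -10]].
det(H) = (-8)·(-10) − 2² = 76.
det(H) > 0 and tr(H) = -18 < 0, so H is negative definite and the point is a local maximum.

local maximum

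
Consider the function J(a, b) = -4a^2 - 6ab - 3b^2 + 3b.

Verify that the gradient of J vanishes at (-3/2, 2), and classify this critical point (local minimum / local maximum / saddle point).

local maximum

∇J = (-8a - 6b, -6a - 6b + 3); substituting (-3/2, 2) gives ∇J = (0, 0), so (-3/2, 2) is indeed a critical point.
The Hessian of J is constant: H = [[-8, -6], [-6, -6]].
det(H) = (-8)·(-6) − (-6)² = 12.
det(H) > 0 and tr(H) = -14 < 0, so H is negative definite and the point is a local maximum.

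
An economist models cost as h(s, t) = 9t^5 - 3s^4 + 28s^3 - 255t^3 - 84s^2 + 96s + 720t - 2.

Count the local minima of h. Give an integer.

h separates as a function of s plus a function of t, so ∇h=0 decouples.
∂h/∂s = -12(s - 4)(s - 2)(s - 1) = 0 at s ∈ {1, 2, 4}; ∂h/∂t = 45(t - 4)(t - 1)(t + 1)(t + 4) = 0 at t ∈ {-4, -1, 1, 4}.
The Hessian is diagonal: diag(h_ss, h_tt). Second derivatives: h_ss(1)=-36, h_ss(2)=24, h_ss(4)=-72; h_tt(-4)=-5400, h_tt(-1)=1350, h_tt(1)=-1350, h_tt(4)=5400.
Local minima occur where both diagonal entries positive: (2, -1), (2, 4). Count: 2.

2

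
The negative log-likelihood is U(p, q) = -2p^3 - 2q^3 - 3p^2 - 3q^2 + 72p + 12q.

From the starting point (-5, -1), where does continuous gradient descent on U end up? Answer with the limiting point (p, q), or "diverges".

(-4, -2)

U is separable, so gradient descent decouples: p follows -∂U/∂p, q follows -∂U/∂q.
∂U/∂p = -6(p - 3)(p + 4); at p=-5 this is -48, so p increases.
∂U/∂q = -6(q - 1)(q + 2); at q=-1 this is 12, so q decreases.
p converges to its nearest critical value -4 (a local min of the p-part); q converges to -2. The iterate converges to (-4, -2).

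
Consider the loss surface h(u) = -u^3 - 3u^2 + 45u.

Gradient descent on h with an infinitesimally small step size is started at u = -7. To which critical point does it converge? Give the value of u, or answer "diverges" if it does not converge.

-5

h'(u) = -3(u - 3)(u + 5), so h'(-7) = -60.
Gradient descent moves in the -h' direction, i.e. u is increasing.
The nearest critical point in that direction is u = -5, where h'' = 24 > 0 (a local minimum). The iterate converges there.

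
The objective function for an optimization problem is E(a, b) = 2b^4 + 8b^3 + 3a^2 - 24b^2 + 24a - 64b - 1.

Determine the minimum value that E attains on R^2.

E(a,b) separates as P(a) + Q(b) − 1, so its minimum is min P + min Q − 1.
P'(a) = 6a + 24 vanishes at a ∈ {-4}; Q'(b) = 8(b - 2)(b + 1)(b + 4) vanishes at b ∈ {-4, -1, 2}.
Local minima of P (where P''>0): P(-4)=-48. Local minima of Q: Q(-4)=-128, Q(2)=-128.
So the global minimum of E is P(-4) + Q(-4) − 1 = -48 − 128 − 1 = -177, attained at (-4, -4).

-177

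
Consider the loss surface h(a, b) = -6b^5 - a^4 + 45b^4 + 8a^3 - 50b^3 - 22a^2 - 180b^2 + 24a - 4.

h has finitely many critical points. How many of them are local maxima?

4

h separates as a function of a plus a function of b, so ∇h=0 decouples.
∂h/∂a = -4(a - 3)(a - 2)(a - 1) = 0 at a ∈ {1, 2, 3}; ∂h/∂b = -30b(b - 4)(b - 3)(b + 1) = 0 at b ∈ {-1, 0, 3, 4}.
The Hessian is diagonal: diag(h_aa, h_bb). Second derivatives: h_aa(1)=-8, h_aa(2)=4, h_aa(3)=-8; h_bb(-1)=600, h_bb(0)=-360, h_bb(3)=360, h_bb(4)=-600.
Local maxima occur where both diagonal entries negative: (1, 0), (1, 4), (3, 0), (3, 4). Count: 4.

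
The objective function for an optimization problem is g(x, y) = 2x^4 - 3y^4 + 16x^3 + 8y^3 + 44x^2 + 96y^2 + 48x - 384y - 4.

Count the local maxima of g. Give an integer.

2

g separates as a function of x plus a function of y, so ∇g=0 decouples.
∂g/∂x = 8(x + 1)(x + 2)(x + 3) = 0 at x ∈ {-3, -2, -1}; ∂g/∂y = -12(y - 4)(y - 2)(y + 4) = 0 at y ∈ {-4, 2, 4}.
The Hessian is diagonal: diag(g_xx, g_yy). Second derivatives: g_xx(-3)=16, g_xx(-2)=-8, g_xx(-1)=16; g_yy(-4)=-576, g_yy(2)=144, g_yy(4)=-192.
Local maxima occur where both diagonal entries negative: (-2, -4), (-2, 4). Count: 2.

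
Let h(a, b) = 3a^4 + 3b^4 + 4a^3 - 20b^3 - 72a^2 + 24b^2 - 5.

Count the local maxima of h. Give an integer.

h separates as a function of a plus a function of b, so ∇h=0 decouples.
∂h/∂a = 12a(a - 3)(a + 4) = 0 at a ∈ {-4, 0, 3}; ∂h/∂b = 12b(b - 4)(b - 1) = 0 at b ∈ {0, 1, 4}.
The Hessian is diagonal: diag(h_aa, h_bb). Second derivatives: h_aa(-4)=336, h_aa(0)=-144, h_aa(3)=252; h_bb(0)=48, h_bb(1)=-36, h_bb(4)=144.
Local maxima occur where both diagonal entries negative: (0, 1). Count: 1.

1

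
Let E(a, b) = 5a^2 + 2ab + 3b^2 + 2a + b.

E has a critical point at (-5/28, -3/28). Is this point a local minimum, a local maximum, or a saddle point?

The Hessian of E is constant: H = [[10, 2], [2, 6]].
det(H) = 10·6 − 2² = 56.
det(H) > 0 and tr(H) = 16 > 0, so H is positive definite and the point is a local minimum.

local minimum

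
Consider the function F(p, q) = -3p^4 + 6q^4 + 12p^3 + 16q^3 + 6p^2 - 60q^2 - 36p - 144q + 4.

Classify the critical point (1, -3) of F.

The mixed partial ∂²F/∂p∂q is 0, so the Hessian at any point is diag(F_pp, F_qq) = diag(12(-3p^2 + 6p + 1), 24(3q^2 + 4q - 5)).
At (1, -3): H = diag(48, 240).
Both eigenvalues are positive, so H is positive definite: a local minimum.

local minimum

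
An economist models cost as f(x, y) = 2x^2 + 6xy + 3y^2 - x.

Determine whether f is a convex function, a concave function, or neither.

f is quadratic, so its Hessian is the constant matrix H = [[4, 6], [6, 6]].
det(H) = -12, tr(H) = 10.
det(H) < 0, so H is indefinite: neither convex nor concave.

neither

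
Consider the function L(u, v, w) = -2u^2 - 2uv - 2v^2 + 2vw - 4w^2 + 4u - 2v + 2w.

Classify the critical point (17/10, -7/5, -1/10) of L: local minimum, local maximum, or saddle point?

The Hessian is constant: H = [[-4, -2, 0], [-2, -4, 2], [0, 2, -8]].
Leading principal minors: Δ₁ = -4, Δ₂ = 12, Δ₃ = -80.
The minors alternate sign starting negative (−, +, −), so H is negative definite: a local maximum.

local maximum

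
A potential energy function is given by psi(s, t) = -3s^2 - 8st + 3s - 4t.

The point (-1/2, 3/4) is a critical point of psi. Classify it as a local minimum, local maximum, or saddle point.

saddle point

The Hessian of psi is constant: H = [[-6, -8], [-8, 0]].
det(H) = (-6)·0 − (-8)² = -64.
Since det(H) < 0, H is indefinite and the critical point is a saddle point.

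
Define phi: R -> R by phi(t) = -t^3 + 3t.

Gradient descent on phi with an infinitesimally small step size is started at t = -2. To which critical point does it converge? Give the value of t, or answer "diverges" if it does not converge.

-1

phi'(t) = -3(t - 1)(t + 1), so phi'(-2) = -9.
Gradient descent moves in the -phi' direction, i.e. t is increasing.
The nearest critical point in that direction is t = -1, where phi'' = 6 > 0 (a local minimum). The iterate converges there.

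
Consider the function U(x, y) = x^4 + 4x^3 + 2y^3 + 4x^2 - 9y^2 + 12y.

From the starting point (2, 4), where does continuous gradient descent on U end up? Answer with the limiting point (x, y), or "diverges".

(0, 2)

U is separable, so gradient descent decouples: x follows -∂U/∂x, y follows -∂U/∂y.
∂U/∂x = 4x(x + 1)(x + 2); at x=2 this is 96, so x decreases.
∂U/∂y = 6(y - 2)(y - 1); at y=4 this is 36, so y decreases.
x converges to its nearest critical value 0 (a local min of the x-part); y converges to 2. The iterate converges to (0, 2).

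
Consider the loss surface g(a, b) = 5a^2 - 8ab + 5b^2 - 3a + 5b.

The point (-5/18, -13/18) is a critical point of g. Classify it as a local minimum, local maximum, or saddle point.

local minimum

The Hessian of g is constant: H = [[10, -8], [-8, 10]].
det(H) = 10·10 − (-8)² = 36.
det(H) > 0 and tr(H) = 20 > 0, so H is positive definite and the point is a local minimum.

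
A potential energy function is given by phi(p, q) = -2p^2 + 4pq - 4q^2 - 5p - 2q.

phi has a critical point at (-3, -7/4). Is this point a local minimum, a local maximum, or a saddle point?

The Hessian of phi is constant: H = [[-4, 4], [4, -8]].
det(H) = (-4)·(-8) − 4² = 16.
det(H) > 0 and tr(H) = -12 < 0, so H is negative definite and the point is a local maximum.

local maximum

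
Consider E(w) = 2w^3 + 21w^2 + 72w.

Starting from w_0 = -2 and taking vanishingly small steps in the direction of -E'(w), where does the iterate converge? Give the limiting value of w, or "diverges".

E'(w) = 6(w + 3)(w + 4), so E'(-2) = 12.
Gradient descent moves in the -E' direction, i.e. w is decreasing.
The nearest critical point in that direction is w = -3, where E'' = 6 > 0 (a local minimum). The iterate converges there.

-3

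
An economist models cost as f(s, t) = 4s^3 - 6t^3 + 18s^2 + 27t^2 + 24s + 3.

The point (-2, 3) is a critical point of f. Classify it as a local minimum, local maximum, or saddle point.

local maximum

The mixed partial ∂²f/∂s∂t is 0, so the Hessian at any point is diag(f_ss, f_tt) = diag(12(2s + 3), 18(-2t + 3)).
At (-2, 3): H = diag(-12, -54).
Both eigenvalues are negative, so H is negative definite: a local maximum.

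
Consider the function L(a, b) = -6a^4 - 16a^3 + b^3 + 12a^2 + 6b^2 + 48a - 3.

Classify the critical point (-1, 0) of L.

local minimum

The mixed partial ∂²L/∂a∂b is 0, so the Hessian at any point is diag(L_aa, L_bb) = diag(24(-3a^2 - 4a + 1), 6(b + 2)).
At (-1, 0): H = diag(48, 12).
Both eigenvalues are positive, so H is positive definite: a local minimum.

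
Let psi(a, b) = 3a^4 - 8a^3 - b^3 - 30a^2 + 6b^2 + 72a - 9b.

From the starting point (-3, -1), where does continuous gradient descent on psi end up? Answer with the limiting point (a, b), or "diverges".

(-2, 1)

psi is separable, so gradient descent decouples: a follows -∂psi/∂a, b follows -∂psi/∂b.
∂psi/∂a = 12(a - 3)(a - 1)(a + 2); at a=-3 this is -288, so a increases.
∂psi/∂b = -3(b - 3)(b - 1); at b=-1 this is -24, so b increases.
a converges to its nearest critical value -2 (a local min of the a-part); b converges to 1. The iterate converges to (-2, 1).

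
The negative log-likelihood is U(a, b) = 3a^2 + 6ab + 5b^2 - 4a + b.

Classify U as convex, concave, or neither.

U is quadratic, so its Hessian is the constant matrix H = [[6, 6], [6, 10]].
det(H) = 24, tr(H) = 16.
det(H) > 0 and tr(H) > 0, so H is positive definite everywhere: convex.

convex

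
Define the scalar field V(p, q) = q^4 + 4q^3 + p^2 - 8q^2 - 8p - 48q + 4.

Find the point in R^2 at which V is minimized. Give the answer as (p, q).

(4, 2)

V(p,q) separates as A(p) + B(q) + 4, so its minimum is min A + min B + 4.
A'(p) = 2p - 8 vanishes at p ∈ {4}; B'(q) = 4(q - 2)(q + 2)(q + 3) vanishes at q ∈ {-3, -2, 2}.
Local minima of A (where A''>0): A(4)=-16. Local minima of B: B(-3)=45, B(2)=-80.
So the global minimum of V is A(4) + B(2) + 4 = -16 − 80 + 4 = -92, attained at (4, 2).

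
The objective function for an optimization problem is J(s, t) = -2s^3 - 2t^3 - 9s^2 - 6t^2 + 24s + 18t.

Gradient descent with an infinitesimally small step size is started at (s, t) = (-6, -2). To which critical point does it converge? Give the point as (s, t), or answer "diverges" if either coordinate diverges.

J is separable, so gradient descent decouples: s follows -∂J/∂s, t follows -∂J/∂t.
∂J/∂s = -6(s - 1)(s + 4); at s=-6 this is -84, so s increases.
∂J/∂t = -6(t - 1)(t + 3); at t=-2 this is 18, so t decreases.
s converges to its nearest critical value -4 (a local min of the s-part); t converges to -3. The iterate converges to (-4, -3).

(-4, -3)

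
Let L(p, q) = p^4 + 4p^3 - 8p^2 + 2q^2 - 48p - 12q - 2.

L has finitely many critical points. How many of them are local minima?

L separates as a function of p plus a function of q, so ∇L=0 decouples.
∂L/∂p = 4(p - 2)(p + 2)(p + 3) = 0 at p ∈ {-3, -2, 2}; ∂L/∂q = 4(q - 3) = 0 at q ∈ {3}.
The Hessian is diagonal: diag(L_pp, L_qq). Second derivatives: L_pp(-3)=20, L_pp(-2)=-16, L_pp(2)=80; L_qq(3)=4.
Local minima occur where both diagonal entries positive: (-3, 3), (2, 3). Count: 2.

2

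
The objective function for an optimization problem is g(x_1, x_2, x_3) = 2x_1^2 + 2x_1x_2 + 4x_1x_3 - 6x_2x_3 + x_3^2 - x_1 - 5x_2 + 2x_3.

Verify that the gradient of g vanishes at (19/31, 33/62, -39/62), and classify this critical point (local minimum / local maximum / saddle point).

saddle point

∇g = (4x_1 + 2x_2 + 4x_3 - 1, 2x_1 - 6x_3 - 5, 4x_1 - 6x_2 + 2x_3 + 2); substituting (19/31, 33/62, -39/62) gives ∇g = (0, 0, 0), so (19/31, 33/62, -39/62) is indeed a critical point.
The Hessian is constant: H = [[4, 2, 4], [2, 0, -6], [4, -6, 2]].
Leading principal minors: Δ₁ = 4, Δ₂ = -4, Δ₃ = -248.
The minors fit neither the all-positive nor the alternating-sign pattern, so H is indefinite: a saddle point.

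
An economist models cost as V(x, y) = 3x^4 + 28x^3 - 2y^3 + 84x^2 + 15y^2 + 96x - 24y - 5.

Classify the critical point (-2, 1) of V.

saddle point

The mixed partial ∂²V/∂x∂y is 0, so the Hessian at any point is diag(V_xx, V_yy) = diag(12(3x^2 + 14x + 14), 6(-2y + 5)).
At (-2, 1): H = diag(-24, 18).
The eigenvalues have opposite signs, so H is indefinite: a saddle point.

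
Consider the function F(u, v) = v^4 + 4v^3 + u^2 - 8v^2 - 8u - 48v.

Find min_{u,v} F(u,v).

-96

F(u,v) separates as P(u) + Q(v), so its minimum is min P + min Q.
P'(u) = 2u - 8 vanishes at u ∈ {4}; Q'(v) = 4(v - 2)(v + 2)(v + 3) vanishes at v ∈ {-3, -2, 2}.
Local minima of P (where P''>0): P(4)=-16. Local minima of Q: Q(-3)=45, Q(2)=-80.
So the global minimum of F is P(4) + Q(2) = -16 − 80 = -96, attained at (4, 2).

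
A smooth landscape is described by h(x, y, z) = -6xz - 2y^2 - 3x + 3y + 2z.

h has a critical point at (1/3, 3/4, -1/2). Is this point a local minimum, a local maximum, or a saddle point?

The Hessian is constant: H = [[0, 0, -6], [0, -4, 0], [-6, 0, 0]].
Leading principal minors: Δ₁ = 0, Δ₂ = 0, Δ₃ = 144.
The minors fit neither the all-positive nor the alternating-sign pattern, so H is indefinite: a saddle point.

saddle point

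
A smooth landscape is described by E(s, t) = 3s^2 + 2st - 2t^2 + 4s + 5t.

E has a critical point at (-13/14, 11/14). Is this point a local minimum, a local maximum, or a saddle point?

The Hessian of E is constant: H = [[6, 2], [2, -4]].
det(H) = 6·(-4) − 2² = -28.
Since det(H) < 0, H is indefinite and the critical point is a saddle point.

saddle point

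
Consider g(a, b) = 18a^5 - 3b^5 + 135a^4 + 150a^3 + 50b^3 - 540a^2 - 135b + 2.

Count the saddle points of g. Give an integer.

g separates as a function of a plus a function of b, so ∇g=0 decouples.
∂g/∂a = 90a(a - 1)(a + 3)(a + 4) = 0 at a ∈ {-4, -3, 0, 1}; ∂g/∂b = -15(b - 3)(b - 1)(b + 1)(b + 3) = 0 at b ∈ {-3, -1, 1, 3}.
The Hessian is diagonal: diag(g_aa, g_bb). Second derivatives: g_aa(-4)=-1800, g_aa(-3)=1080, g_aa(0)=-1080, g_aa(1)=1800; g_bb(-3)=720, g_bb(-1)=-240, g_bb(1)=240, g_bb(3)=-720.
Saddle points occur where the two diagonal entries have opposite signs: (-4, -3), (-4, 1), (-3, -1), (-3, 3), (0, -3), (0, 1), (1, -1), (1, 3). Count: 8.

8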